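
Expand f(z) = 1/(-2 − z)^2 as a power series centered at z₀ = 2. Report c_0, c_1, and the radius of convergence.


Let w = z − z₀, so z = z₀ + w.
Then -2 − z = -2 − (z₀ + w) = (-2 − z₀) − w = -4 − w.
f(z) = 1/(-4 − w)^2 = (1/(-4)^2) · (1 − w/(-4))^{−2}.
By the binomial series (1−u)^{−2} = Σ_{n≥0} C(n+1, 1) u^n for |u|<1, with u = w/(-4):
  c_n = C(n+1, 1) / (-4)^(n+2).
  c_0 = 1/(-4)^2 = 1/16.
  c_1 = 2/(-4)^3 = -1/32.
The series is valid for |w/d| < 1, i.e. |z − z₀| < |d|.
Radius of convergence: R = |-2 − z₀| = |-4| = 4 (distance from z₀ to the singularity z = -2).

c_0 = 1/16, c_1 = -1/32; R = 4.


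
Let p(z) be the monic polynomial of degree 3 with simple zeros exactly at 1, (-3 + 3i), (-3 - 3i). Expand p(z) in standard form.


The polynomial is p(z) = ∏_{α ∈ S} (z − α), where S = {1, (-3 + 3i), (-3 - 3i)}.
Expanding the product yields: p(z) = z^3 + 5·z^2 + 12·z -18.
Note conjugate pairs combine to real quadratics: (z − (-3+3i))(z − (-3−3i)) = z² + 6z + 18.
The resulting polynomial has degree 3 and real coefficients as required.

p(z) = z^3 + 5·z^2 + 12·z -18.


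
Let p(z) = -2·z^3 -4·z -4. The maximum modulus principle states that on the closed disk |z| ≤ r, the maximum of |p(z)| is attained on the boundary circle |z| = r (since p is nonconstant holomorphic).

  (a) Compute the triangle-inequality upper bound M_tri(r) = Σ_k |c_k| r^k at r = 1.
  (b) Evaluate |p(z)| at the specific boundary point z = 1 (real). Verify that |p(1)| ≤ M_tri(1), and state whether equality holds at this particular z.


Coefficients: c_0 = -4, c_1 = -4, c_2 = 0, c_3 = -2. Radius r = 1.
Part (a). Triangle bound: M_tri(r) = Σ_k |c_k| r^k
  = |-4|·1^0 + |-4|·1^1 + |0|·1^2 + |-2|·1^3
  = 4 + 4 + 0 + 2 = 10.
This bounds M(r) := max_{|z|=r} |p(z)| from above; equality holds iff all terms c_k z^k can be made to align in phase at a single z on |z|=r.
Part (b). At z = 1 (real, on the circle |z| = r):
  p(1) = (-4)·1^0 + (-4)·1^1 + (0)·1^2 + (-2)·1^3 = -10.
  |p(1)| = 10.
Since all nonzero coefficients share the same sign, |p(1)| = 10 = M_tri(1); the triangle bound is attained at z = 1, so in fact M(r) = 10.

M_tri(1) = 10; |p(1)| = 10; equality at z=1: yes.


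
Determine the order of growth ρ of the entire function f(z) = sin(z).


sin(w) is a linear combination of e^{iw} and e^{−iw} (or e^w, e^{−w} in the hyperbolic case), so |sin(w)| ≤ e^{|w|}. With w = z, |w| ≤ 1|z| + 0 = 1r + 0 on |z| = r, giving M(r) ≤ e^{1r + 0}, so ρ ≤ 1. On a suitable ray (z = it for sin/cos; z = t for sinh/cosh, t real → ∞), |sin(z)| grows like e^{1|t|}/2, so ρ ≥ 1. Hence ρ = 1.
Therefore ρ = 1.

Order ρ = 1.


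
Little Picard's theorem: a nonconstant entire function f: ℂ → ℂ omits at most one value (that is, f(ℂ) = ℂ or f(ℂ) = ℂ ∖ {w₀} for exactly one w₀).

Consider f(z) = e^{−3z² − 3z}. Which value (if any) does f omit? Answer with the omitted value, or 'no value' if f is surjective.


Little Picard bounds the complement of f(ℂ) to at most one point.
The exponent g(z) = −3z² − 3z is a nonconstant polynomial, hence surjective onto ℂ. So e^{g(z)} takes every value in {e^w : w ∈ ℂ} = ℂ ∖ {0}. Adding 0 shifts the range to ℂ ∖ {0}. f omits exactly 0.

Omitted value: 0.


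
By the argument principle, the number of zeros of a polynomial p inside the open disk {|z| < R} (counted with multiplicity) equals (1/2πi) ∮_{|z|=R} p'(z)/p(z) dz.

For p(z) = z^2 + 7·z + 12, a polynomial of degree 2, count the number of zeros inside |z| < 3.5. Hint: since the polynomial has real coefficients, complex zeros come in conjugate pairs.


The zeros of p are: -3, -4.
Their magnitudes are: 3, 4.
Zeros with |z| < R = 3.5: -3.
Count = 1.
By the argument principle, (1/2πi) ∮_{|z|=R} p'(z)/p(z) dz equals exactly this count.

Number of zeros inside |z| < 3.5: 1.


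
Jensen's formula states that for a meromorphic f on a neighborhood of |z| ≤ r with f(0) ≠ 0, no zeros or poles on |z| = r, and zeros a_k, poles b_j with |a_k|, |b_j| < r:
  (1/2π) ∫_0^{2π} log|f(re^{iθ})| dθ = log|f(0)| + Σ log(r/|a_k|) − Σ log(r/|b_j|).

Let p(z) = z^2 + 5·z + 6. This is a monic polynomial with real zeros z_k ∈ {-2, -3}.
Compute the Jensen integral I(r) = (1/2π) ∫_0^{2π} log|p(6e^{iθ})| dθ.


Zeros: -3, -2; r = 6.
Inside |z| < r: -3, -2. Outside (|z| ≥ r): ∅.
p(0) = 6, so log|p(0)| = log(6) = 1.7918.
Apply Jensen: I(r) = log|p(0)| + Σ_k log(r/|z_k|), summed over zeros inside |z| < r.
  log(r/|z_k|) for z_k = -2: log(6/2) = 1.0986
  log(r/|z_k|) for z_k = -3: log(6/3) = 0.6931
Sum over inside zeros: 1.7918.
I(r) = log|p(0)| + (inside sum) = 1.7918 + 1.7918 = 3.5835.
Closed form (all zeros inside, monic): I(r) = n·log(r) = 2·log(6) = 3.5835. ✓

I(r) ≈ 3.5835.


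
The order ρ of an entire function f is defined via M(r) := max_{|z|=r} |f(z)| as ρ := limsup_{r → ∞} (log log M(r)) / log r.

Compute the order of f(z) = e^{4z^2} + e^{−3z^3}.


Each summand is entire of order 2 and 3 respectively (as in the single-exponential case). The order of a sum is at most the max of the orders, so ρ ≤ 3. For the lower bound: on |z|=r choose arg z so that -3z^3 is real positive; then |e^{-3z^3}| = e^{3r^3} while |e^{4z^2}| ≤ e^{4r^2} = o(e^{3r^3}). So |f| ≥ e^{3r^3}(1 − o(1)) and ρ ≥ 3. Hence ρ = max(2, 3) = 3.
Therefore ρ = 3.

Order ρ = 3.


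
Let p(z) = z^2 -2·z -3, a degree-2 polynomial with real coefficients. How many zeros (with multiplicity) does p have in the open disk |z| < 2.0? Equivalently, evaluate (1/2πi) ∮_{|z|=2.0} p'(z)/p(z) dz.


The zeros of p are: 3, -1.
Their magnitudes are: 3, 1.
Zeros with |z| < R = 2.0: -1.
Count = 1.
By the argument principle, (1/2πi) ∮_{|z|=R} p'(z)/p(z) dz equals exactly this count.

Number of zeros inside |z| < 2.0: 1.


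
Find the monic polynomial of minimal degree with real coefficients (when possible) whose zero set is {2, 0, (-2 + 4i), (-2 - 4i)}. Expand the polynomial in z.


The polynomial is p(z) = ∏_{α ∈ S} (z − α), where S = {2, 0, (-2 + 4i), (-2 - 4i)}.
Expanding the product yields: p(z) = z^4 + 2·z^3 + 12·z^2 -40·z.
Note conjugate pairs combine to real quadratics: (z − (-2+4i))(z − (-2−4i)) = z² + 4z + 20.
The resulting polynomial has degree 4 and real coefficients as required.

p(z) = z^4 + 2·z^3 + 12·z^2 -40·z.


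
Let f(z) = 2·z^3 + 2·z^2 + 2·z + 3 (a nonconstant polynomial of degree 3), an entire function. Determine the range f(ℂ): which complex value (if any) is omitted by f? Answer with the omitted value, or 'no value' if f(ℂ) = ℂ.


Little Picard bounds the complement of f(ℂ) to at most one point.
For every w ∈ ℂ, the equation p(z) − w = 0 is a nonconstant polynomial in z and hence has at least one root by the fundamental theorem of algebra. So p is surjective onto ℂ, omitting no value.

Omitted value: no value.


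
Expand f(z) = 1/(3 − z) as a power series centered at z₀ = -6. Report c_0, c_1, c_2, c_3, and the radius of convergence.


Let w = z − z₀, so z = z₀ + w.
Then 3 − z = 3 − (z₀ + w) = (3 − z₀) − w = 9 − w.
f(z) = 1/(9 − w) = (1/(9)) · 1/(1 − w/(9)) = Σ_{n≥0} w^n / (9)^(n+1).
So c_n = 1/(9)^(n+1):
  c_0 = 1/(9)^1 = 1/9.
  c_1 = 1/(9)^2 = 1/81.
  c_2 = 1/(9)^3 = 1/729.
  c_3 = 1/(9)^4 = 1/6561.
The series is valid for |w/d| < 1, i.e. |z − z₀| < |d|.
Radius of convergence: R = |3 − z₀| = |9| = 9 (distance from z₀ to the singularity z = 3).

c_0 = 1/9, c_1 = 1/81, c_2 = 1/729, c_3 = 1/6561; R = 9.


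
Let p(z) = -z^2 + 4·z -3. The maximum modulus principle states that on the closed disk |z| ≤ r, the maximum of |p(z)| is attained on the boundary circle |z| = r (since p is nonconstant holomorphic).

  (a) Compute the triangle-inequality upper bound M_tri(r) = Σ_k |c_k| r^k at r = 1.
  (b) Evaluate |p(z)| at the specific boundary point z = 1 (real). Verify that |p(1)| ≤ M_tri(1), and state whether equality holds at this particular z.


Coefficients: c_0 = -3, c_1 = 4, c_2 = -1. Radius r = 1.
Part (a). Triangle bound: M_tri(r) = Σ_k |c_k| r^k
  = |-3|·1^0 + |4|·1^1 + |-1|·1^2
  = 3 + 4 + 1 = 8.
This bounds M(r) := max_{|z|=r} |p(z)| from above; equality holds iff all terms c_k z^k can be made to align in phase at a single z on |z|=r.
Part (b). At z = 1 (real, on the circle |z| = r):
  p(1) = (-3)·1^0 + (4)·1^1 + (-1)·1^2 = 0.
  |p(1)| = 0.
Check: |p(1)| = 0 ≤ 8 = M_tri(1). ✓ Equality does not hold at z = 1 (the coefficients have mixed signs, so the terms do not all align in phase there).

M_tri(1) = 8; |p(1)| = 0; equality at z=1: no.


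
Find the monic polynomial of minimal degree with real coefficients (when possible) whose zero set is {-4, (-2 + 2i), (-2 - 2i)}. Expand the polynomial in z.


The polynomial is p(z) = ∏_{α ∈ S} (z − α), where S = {-4, (-2 + 2i), (-2 - 2i)}.
Expanding the product yields: p(z) = z^3 + 8·z^2 + 24·z + 32.
Note conjugate pairs combine to real quadratics: (z − (-2+2i))(z − (-2−2i)) = z² + 4z + 8.
The resulting polynomial has degree 3 and real coefficients as required.

p(z) = z^3 + 8·z^2 + 24·z + 32.


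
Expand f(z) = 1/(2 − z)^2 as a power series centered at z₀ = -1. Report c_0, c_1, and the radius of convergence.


Let w = z − z₀, so z = z₀ + w.
Then 2 − z = 2 − (z₀ + w) = (2 − z₀) − w = 3 − w.
f(z) = 1/(3 − w)^2 = (1/(3)^2) · (1 − w/(3))^{−2}.
By the binomial series (1−u)^{−2} = Σ_{n≥0} C(n+1, 1) u^n for |u|<1, with u = w/(3):
  c_n = C(n+1, 1) / (3)^(n+2).
  c_0 = 1/(3)^2 = 1/9.
  c_1 = 2/(3)^3 = 2/27.
The series is valid for |w/d| < 1, i.e. |z − z₀| < |d|.
Radius of convergence: R = |2 − z₀| = |3| = 3 (distance from z₀ to the singularity z = 2).

c_0 = 1/9, c_1 = 2/27; R = 3.


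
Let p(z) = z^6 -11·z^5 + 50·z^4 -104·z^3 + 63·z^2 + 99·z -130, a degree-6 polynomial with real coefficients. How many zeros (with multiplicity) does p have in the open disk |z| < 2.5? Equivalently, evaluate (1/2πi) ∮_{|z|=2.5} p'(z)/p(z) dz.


The zeros of p are: (2 + 1i), (2 - 1i), -1, 2, (3 + 2i), (3 - 2i).
Their magnitudes are: 2.236, 2.236, 1, 2, 3.606, 3.606.
Zeros with |z| < R = 2.5: (2 + 1i), (2 - 1i), -1, 2.
Count = 4.
By the argument principle, (1/2πi) ∮_{|z|=R} p'(z)/p(z) dz equals exactly this count.

Number of zeros inside |z| < 2.5: 4.


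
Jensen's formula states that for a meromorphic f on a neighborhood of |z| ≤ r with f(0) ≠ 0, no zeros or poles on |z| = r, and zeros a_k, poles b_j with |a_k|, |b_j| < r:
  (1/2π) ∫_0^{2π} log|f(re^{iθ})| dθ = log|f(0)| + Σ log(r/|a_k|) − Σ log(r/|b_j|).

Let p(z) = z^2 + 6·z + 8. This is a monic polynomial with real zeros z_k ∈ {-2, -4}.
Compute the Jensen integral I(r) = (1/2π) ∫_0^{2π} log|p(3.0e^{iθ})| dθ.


Zeros: -4, -2; r = 3.0.
Inside |z| < r: -2. Outside (|z| ≥ r): -4.
p(0) = 8, so log|p(0)| = log(8) = 2.0794.
Apply Jensen: I(r) = log|p(0)| + Σ_k log(r/|z_k|), summed over zeros inside |z| < r.
  log(r/|z_k|) for z_k = -2: log(3.0/2) = 0.4055
  Outside zeros (-4) contribute nothing to the Jensen sum.
Sum over inside zeros: 0.4055.
I(r) = log|p(0)| + (inside sum) = 2.0794 + 0.4055 = 2.4849.
Note: since some zeros are outside |z| ≤ r, the simplified n·log(r) form does NOT apply — only the inside zeros contribute.

I(r) ≈ 2.4849.


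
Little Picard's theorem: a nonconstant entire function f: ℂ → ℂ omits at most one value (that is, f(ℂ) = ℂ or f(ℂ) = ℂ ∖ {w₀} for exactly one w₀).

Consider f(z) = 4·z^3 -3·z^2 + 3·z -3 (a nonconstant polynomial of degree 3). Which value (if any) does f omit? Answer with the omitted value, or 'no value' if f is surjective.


Little Picard bounds the complement of f(ℂ) to at most one point.
For every w ∈ ℂ, the equation p(z) − w = 0 is a nonconstant polynomial in z and hence has at least one root by the fundamental theorem of algebra. So p is surjective onto ℂ, omitting no value.

Omitted value: no value.


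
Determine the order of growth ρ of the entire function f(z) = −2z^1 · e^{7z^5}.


M(r) = max_{|z|=r} |-2|·|z|^1·|e^{7z^5}| = 2·r^1 · e^{7r^5} (the factors attain their maxima compatibly on |z|=r). Then log M(r) = log 2 + 1·log r + 7r^5, dominated by the last term, so log log M(r) ~ 5·log r. The polynomial factor -2z^1 contributes only a log r term and does not affect the order. ρ = 5.
Therefore ρ = 5.

Order ρ = 5.


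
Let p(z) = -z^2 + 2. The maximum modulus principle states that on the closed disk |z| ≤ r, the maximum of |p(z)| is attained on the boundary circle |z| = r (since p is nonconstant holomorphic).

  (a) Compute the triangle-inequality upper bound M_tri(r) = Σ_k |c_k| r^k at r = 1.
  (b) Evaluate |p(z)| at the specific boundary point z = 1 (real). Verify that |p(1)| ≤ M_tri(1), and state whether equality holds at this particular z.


Coefficients: c_0 = 2, c_1 = 0, c_2 = -1. Radius r = 1.
Part (a). Triangle bound: M_tri(r) = Σ_k |c_k| r^k
  = |2|·1^0 + |0|·1^1 + |-1|·1^2
  = 2 + 0 + 1 = 3.
This bounds M(r) := max_{|z|=r} |p(z)| from above; equality holds iff all terms c_k z^k can be made to align in phase at a single z on |z|=r.
Part (b). At z = 1 (real, on the circle |z| = r):
  p(1) = (2)·1^0 + (0)·1^1 + (-1)·1^2 = 1.
  |p(1)| = 1.
Check: |p(1)| = 1 ≤ 3 = M_tri(1). ✓ Equality does not hold at z = 1 (the coefficients have mixed signs, so the terms do not all align in phase there).

M_tri(1) = 3; |p(1)| = 1; equality at z=1: no.


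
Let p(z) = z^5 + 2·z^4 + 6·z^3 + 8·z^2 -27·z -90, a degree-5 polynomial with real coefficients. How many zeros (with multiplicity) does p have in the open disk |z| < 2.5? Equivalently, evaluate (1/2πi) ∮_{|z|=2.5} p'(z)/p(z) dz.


The zeros of p are: (-2 + 1i), (-2 - 1i), (0 + 3i), (0 - 3i), 2.
Their magnitudes are: 2.236, 2.236, 3, 3, 2.
Zeros with |z| < R = 2.5: (-2 + 1i), (-2 - 1i), 2.
Count = 3.
By the argument principle, (1/2πi) ∮_{|z|=R} p'(z)/p(z) dz equals exactly this count.

Number of zeros inside |z| < 2.5: 3.


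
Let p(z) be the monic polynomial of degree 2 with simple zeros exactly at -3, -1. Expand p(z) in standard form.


The polynomial is p(z) = ∏_{α ∈ S} (z − α), where S = {-3, -1}.
Expanding the product yields: p(z) = z^2 + 4·z + 3.
The resulting polynomial has degree 2 and real coefficients as required.

p(z) = z^2 + 4·z + 3.


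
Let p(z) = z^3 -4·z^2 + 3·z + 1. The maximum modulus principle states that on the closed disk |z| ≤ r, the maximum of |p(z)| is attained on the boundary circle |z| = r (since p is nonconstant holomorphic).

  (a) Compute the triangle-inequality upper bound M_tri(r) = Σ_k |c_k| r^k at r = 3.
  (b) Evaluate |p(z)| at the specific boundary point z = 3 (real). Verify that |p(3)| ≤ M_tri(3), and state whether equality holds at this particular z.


Coefficients: c_0 = 1, c_1 = 3, c_2 = -4, c_3 = 1. Radius r = 3.
Part (a). Triangle bound: M_tri(r) = Σ_k |c_k| r^k
  = |1|·3^0 + |3|·3^1 + |-4|·3^2 + |1|·3^3
  = 1 + 9 + 36 + 27 = 73.
This bounds M(r) := max_{|z|=r} |p(z)| from above; equality holds iff all terms c_k z^k can be made to align in phase at a single z on |z|=r.
Part (b). At z = 3 (real, on the circle |z| = r):
  p(3) = (1)·3^0 + (3)·3^1 + (-4)·3^2 + (1)·3^3 = 1.
  |p(3)| = 1.
Check: |p(3)| = 1 ≤ 73 = M_tri(3). ✓ Equality does not hold at z = 3 (the coefficients have mixed signs, so the terms do not all align in phase there).

M_tri(3) = 73; |p(3)| = 1; equality at z=3: no.


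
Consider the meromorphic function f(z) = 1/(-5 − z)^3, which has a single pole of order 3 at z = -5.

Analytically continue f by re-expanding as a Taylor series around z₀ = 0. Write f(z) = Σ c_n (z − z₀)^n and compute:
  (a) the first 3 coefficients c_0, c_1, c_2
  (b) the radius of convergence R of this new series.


Let w = z − z₀, so z = z₀ + w.
Then -5 − z = -5 − (z₀ + w) = (-5 − z₀) − w = -5 − w.
f(z) = 1/(-5 − w)^3 = (1/(-5)^3) · (1 − w/(-5))^{−3}.
By the binomial series (1−u)^{−3} = Σ_{n≥0} C(n+2, 2) u^n for |u|<1, with u = w/(-5):
  c_n = C(n+2, 2) / (-5)^(n+3).
  c_0 = 1/(-5)^3 = -1/125.
  c_1 = 3/(-5)^4 = 3/625.
  c_2 = 6/(-5)^5 = -6/3125.
The series is valid for |w/d| < 1, i.e. |z − z₀| < |d|.
Radius of convergence: R = |-5 − z₀| = |-5| = 5 (distance from z₀ to the singularity z = -5).

c_0 = -1/125, c_1 = 3/625, c_2 = -6/3125; R = 5.


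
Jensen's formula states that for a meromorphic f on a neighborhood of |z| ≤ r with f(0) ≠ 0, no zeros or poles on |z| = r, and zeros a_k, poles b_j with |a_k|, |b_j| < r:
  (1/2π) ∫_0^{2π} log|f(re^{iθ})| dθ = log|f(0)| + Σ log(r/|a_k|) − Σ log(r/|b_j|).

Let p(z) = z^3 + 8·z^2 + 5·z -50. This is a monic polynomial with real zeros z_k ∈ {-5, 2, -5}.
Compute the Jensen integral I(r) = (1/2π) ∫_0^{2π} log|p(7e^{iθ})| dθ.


Zeros: -5, -5, 2; r = 7.
Inside |z| < r: -5, -5, 2. Outside (|z| ≥ r): ∅.
p(0) = -50, so log|p(0)| = log(50) = 3.9120.
Apply Jensen: I(r) = log|p(0)| + Σ_k log(r/|z_k|), summed over zeros inside |z| < r.
  log(r/|z_k|) for z_k = -5: log(7/5) = 0.3365
  log(r/|z_k|) for z_k = 2: log(7/2) = 1.2528
  log(r/|z_k|) for z_k = -5: log(7/5) = 0.3365
Sum over inside zeros: 1.9257.
I(r) = log|p(0)| + (inside sum) = 3.9120 + 1.9257 = 5.8377.
Closed form (all zeros inside, monic): I(r) = n·log(r) = 3·log(7) = 5.8377. ✓

I(r) ≈ 5.8377.


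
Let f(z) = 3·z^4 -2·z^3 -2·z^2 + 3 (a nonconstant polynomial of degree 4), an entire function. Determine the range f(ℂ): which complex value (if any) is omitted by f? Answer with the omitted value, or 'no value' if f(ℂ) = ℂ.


Little Picard bounds the complement of f(ℂ) to at most one point.
For every w ∈ ℂ, the equation p(z) − w = 0 is a nonconstant polynomial in z and hence has at least one root by the fundamental theorem of algebra. So p is surjective onto ℂ, omitting no value.

Omitted value: no value.


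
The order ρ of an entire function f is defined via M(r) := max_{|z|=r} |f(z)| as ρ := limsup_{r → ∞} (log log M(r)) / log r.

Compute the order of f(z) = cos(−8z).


cos(w) is a linear combination of e^{iw} and e^{−iw} (or e^w, e^{−w} in the hyperbolic case), so |cos(w)| ≤ e^{|w|}. With w = −8z, |w| ≤ 8|z| + 0 = 8r + 0 on |z| = r, giving M(r) ≤ e^{8r + 0}, so ρ ≤ 1. On a suitable ray (z = it for sin/cos; z = t for sinh/cosh, t real → ∞), |cos(−8z)| grows like e^{8|t|}/2, so ρ ≥ 1. Hence ρ = 1.
Therefore ρ = 1.

Order ρ = 1.


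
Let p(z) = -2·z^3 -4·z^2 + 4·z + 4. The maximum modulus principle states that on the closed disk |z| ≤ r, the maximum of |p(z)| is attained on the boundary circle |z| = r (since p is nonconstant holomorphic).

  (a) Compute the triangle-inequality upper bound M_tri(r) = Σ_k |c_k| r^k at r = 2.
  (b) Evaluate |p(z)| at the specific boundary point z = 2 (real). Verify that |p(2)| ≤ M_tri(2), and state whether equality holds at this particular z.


Coefficients: c_0 = 4, c_1 = 4, c_2 = -4, c_3 = -2. Radius r = 2.
Part (a). Triangle bound: M_tri(r) = Σ_k |c_k| r^k
  = |4|·2^0 + |4|·2^1 + |-4|·2^2 + |-2|·2^3
  = 4 + 8 + 16 + 16 = 44.
This bounds M(r) := max_{|z|=r} |p(z)| from above; equality holds iff all terms c_k z^k can be made to align in phase at a single z on |z|=r.
Part (b). At z = 2 (real, on the circle |z| = r):
  p(2) = (4)·2^0 + (4)·2^1 + (-4)·2^2 + (-2)·2^3 = -20.
  |p(2)| = 20.
Check: |p(2)| = 20 ≤ 44 = M_tri(2). ✓ Equality does not hold at z = 2 (the coefficients have mixed signs, so the terms do not all align in phase there).

M_tri(2) = 44; |p(2)| = 20; equality at z=2: no.


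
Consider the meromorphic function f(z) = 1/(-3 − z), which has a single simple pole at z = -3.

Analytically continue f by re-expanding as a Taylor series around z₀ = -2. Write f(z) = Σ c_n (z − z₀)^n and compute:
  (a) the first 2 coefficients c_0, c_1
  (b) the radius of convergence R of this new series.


Let w = z − z₀, so z = z₀ + w.
Then -3 − z = -3 − (z₀ + w) = (-3 − z₀) − w = -1 − w.
f(z) = 1/(-1 − w) = (1/(-1)) · 1/(1 − w/(-1)) = Σ_{n≥0} w^n / (-1)^(n+1).
So c_n = 1/(-1)^(n+1):
  c_0 = 1/(-1)^1 = -1.
  c_1 = 1/(-1)^2 = 1.
The series is valid for |w/d| < 1, i.e. |z − z₀| < |d|.
Radius of convergence: R = |-3 − z₀| = |-1| = 1 (distance from z₀ to the singularity z = -3).

c_0 = -1, c_1 = 1; R = 1.


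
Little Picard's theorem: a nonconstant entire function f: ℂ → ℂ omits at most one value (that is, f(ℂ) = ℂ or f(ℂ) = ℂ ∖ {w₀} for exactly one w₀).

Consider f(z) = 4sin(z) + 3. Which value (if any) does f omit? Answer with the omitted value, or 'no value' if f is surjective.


Little Picard bounds the complement of f(ℂ) to at most one point.
sin is entire and surjective onto ℂ: for every w ∈ ℂ, sin(ζ) = w has a solution ζ ∈ ℂ (e.g., via the complex inverse arcsin). With ζ = z this gives z = ζ/(1). Then 4·sin(z) takes every value in 4·ℂ = ℂ, and adding 3 is a bijection of ℂ. So f is surjective and omits no value. (Note: only on the real line is sin bounded by [−1, 1].)

Omitted value: no value.


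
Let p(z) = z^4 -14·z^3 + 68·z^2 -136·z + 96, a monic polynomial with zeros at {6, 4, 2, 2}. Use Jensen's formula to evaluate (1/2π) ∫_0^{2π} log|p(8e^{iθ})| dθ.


Zeros: 2, 2, 4, 6; r = 8.
Inside |z| < r: 2, 2, 4, 6. Outside (|z| ≥ r): ∅.
p(0) = 96, so log|p(0)| = log(96) = 4.5643.
Apply Jensen: I(r) = log|p(0)| + Σ_k log(r/|z_k|), summed over zeros inside |z| < r.
  log(r/|z_k|) for z_k = 6: log(8/6) = 0.2877
  log(r/|z_k|) for z_k = 4: log(8/4) = 0.6931
  log(r/|z_k|) for z_k = 2: log(8/2) = 1.3863
  log(r/|z_k|) for z_k = 2: log(8/2) = 1.3863
Sum over inside zeros: 3.7534.
I(r) = log|p(0)| + (inside sum) = 4.5643 + 3.7534 = 8.3178.
Closed form (all zeros inside, monic): I(r) = n·log(r) = 4·log(8) = 8.3178. ✓

I(r) ≈ 8.3178.


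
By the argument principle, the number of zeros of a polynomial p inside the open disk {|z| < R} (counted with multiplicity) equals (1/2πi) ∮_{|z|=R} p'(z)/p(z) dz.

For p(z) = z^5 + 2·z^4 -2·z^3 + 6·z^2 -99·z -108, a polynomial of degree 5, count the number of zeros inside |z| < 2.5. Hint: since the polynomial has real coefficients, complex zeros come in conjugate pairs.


The zeros of p are: -1, -4, 3, (0 + 3i), (0 - 3i).
Their magnitudes are: 1, 4, 3, 3, 3.
Zeros with |z| < R = 2.5: -1.
Count = 1.
By the argument principle, (1/2πi) ∮_{|z|=R} p'(z)/p(z) dz equals exactly this count.

Number of zeros inside |z| < 2.5: 1.


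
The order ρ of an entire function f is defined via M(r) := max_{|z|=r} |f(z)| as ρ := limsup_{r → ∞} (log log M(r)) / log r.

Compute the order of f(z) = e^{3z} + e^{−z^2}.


Each summand is entire of order 1 and 2 respectively (as in the single-exponential case). The order of a sum is at most the max of the orders, so ρ ≤ 2. For the lower bound: on |z|=r choose arg z so that -1z^2 is real positive; then |e^{-1z^2}| = e^{1r^2} while |e^{3z}| ≤ e^{3r^1} = o(e^{1r^2}). So |f| ≥ e^{1r^2}(1 − o(1)) and ρ ≥ 2. Hence ρ = max(1, 2) = 2.
Therefore ρ = 2.

Order ρ = 2.


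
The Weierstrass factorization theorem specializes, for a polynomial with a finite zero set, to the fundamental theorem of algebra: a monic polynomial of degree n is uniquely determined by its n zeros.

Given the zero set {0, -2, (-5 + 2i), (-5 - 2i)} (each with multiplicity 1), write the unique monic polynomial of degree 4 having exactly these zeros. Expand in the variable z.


The polynomial is p(z) = ∏_{α ∈ S} (z − α), where S = {0, -2, (-5 + 2i), (-5 - 2i)}.
Expanding the product yields: p(z) = z^4 + 12·z^3 + 49·z^2 + 58·z.
Note conjugate pairs combine to real quadratics: (z − (-5+2i))(z − (-5−2i)) = z² + 10z + 29.
The resulting polynomial has degree 4 and real coefficients as required.

p(z) = z^4 + 12·z^3 + 49·z^2 + 58·z.


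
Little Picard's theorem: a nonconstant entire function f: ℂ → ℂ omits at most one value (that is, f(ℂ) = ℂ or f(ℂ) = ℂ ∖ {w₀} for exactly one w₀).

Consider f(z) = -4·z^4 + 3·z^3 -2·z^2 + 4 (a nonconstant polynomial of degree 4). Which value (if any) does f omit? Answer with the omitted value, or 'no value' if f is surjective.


Little Picard bounds the complement of f(ℂ) to at most one point.
For every w ∈ ℂ, the equation p(z) − w = 0 is a nonconstant polynomial in z and hence has at least one root by the fundamental theorem of algebra. So p is surjective onto ℂ, omitting no value.

Omitted value: no value.


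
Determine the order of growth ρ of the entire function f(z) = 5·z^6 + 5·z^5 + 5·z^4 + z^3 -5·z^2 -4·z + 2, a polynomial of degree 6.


|f(z)| ≤ Σ|c_k|·r^k = O(r^6) as r → ∞. Polynomial growth is O(e^{r^ε}) for every ε > 0 (since r^6/e^{r^ε} → 0), so ρ ≤ ε for all ε > 0, i.e. ρ = 0. Every nonconstant polynomial has order 0.
Therefore ρ = 0.

Order ρ = 0.


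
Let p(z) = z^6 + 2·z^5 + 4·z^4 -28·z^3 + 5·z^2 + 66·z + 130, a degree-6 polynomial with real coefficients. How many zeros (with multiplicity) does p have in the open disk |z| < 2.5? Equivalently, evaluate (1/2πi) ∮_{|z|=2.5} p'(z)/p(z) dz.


The zeros of p are: (-1 + 1i), (-1 - 1i), (2 + 1i), (2 - 1i), (-2 + 3i), (-2 - 3i).
Their magnitudes are: 1.414, 1.414, 2.236, 2.236, 3.606, 3.606.
Zeros with |z| < R = 2.5: (-1 + 1i), (-1 - 1i), (2 + 1i), (2 - 1i).
Count = 4.
By the argument principle, (1/2πi) ∮_{|z|=R} p'(z)/p(z) dz equals exactly this count.

Number of zeros inside |z| < 2.5: 4.


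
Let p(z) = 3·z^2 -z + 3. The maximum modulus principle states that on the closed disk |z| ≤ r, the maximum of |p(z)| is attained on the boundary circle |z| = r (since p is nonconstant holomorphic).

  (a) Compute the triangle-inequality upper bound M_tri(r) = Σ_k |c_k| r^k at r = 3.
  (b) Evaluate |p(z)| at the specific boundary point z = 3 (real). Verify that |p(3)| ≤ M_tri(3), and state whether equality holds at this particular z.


Coefficients: c_0 = 3, c_1 = -1, c_2 = 3. Radius r = 3.
Part (a). Triangle bound: M_tri(r) = Σ_k |c_k| r^k
  = |3|·3^0 + |-1|·3^1 + |3|·3^2
  = 3 + 3 + 27 = 33.
This bounds M(r) := max_{|z|=r} |p(z)| from above; equality holds iff all terms c_k z^k can be made to align in phase at a single z on |z|=r.
Part (b). At z = 3 (real, on the circle |z| = r):
  p(3) = (3)·3^0 + (-1)·3^1 + (3)·3^2 = 27.
  |p(3)| = 27.
Check: |p(3)| = 27 ≤ 33 = M_tri(3). ✓ Equality does not hold at z = 3 (the coefficients have mixed signs, so the terms do not all align in phase there).

M_tri(3) = 33; |p(3)| = 27; equality at z=3: no.


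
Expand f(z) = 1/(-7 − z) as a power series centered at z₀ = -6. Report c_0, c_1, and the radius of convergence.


Let w = z − z₀, so z = z₀ + w.
Then -7 − z = -7 − (z₀ + w) = (-7 − z₀) − w = -1 − w.
f(z) = 1/(-1 − w) = (1/(-1)) · 1/(1 − w/(-1)) = Σ_{n≥0} w^n / (-1)^(n+1).
So c_n = 1/(-1)^(n+1):
  c_0 = 1/(-1)^1 = -1.
  c_1 = 1/(-1)^2 = 1.
The series is valid for |w/d| < 1, i.e. |z − z₀| < |d|.
Radius of convergence: R = |-7 − z₀| = |-1| = 1 (distance from z₀ to the singularity z = -7).

c_0 = -1, c_1 = 1; R = 1.


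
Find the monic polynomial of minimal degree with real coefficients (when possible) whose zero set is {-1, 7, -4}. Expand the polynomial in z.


The polynomial is p(z) = ∏_{α ∈ S} (z − α), where S = {-1, 7, -4}.
Expanding the product yields: p(z) = z^3 -2·z^2 -31·z -28.
The resulting polynomial has degree 3 and real coefficients as required.

p(z) = z^3 -2·z^2 -31·z -28.


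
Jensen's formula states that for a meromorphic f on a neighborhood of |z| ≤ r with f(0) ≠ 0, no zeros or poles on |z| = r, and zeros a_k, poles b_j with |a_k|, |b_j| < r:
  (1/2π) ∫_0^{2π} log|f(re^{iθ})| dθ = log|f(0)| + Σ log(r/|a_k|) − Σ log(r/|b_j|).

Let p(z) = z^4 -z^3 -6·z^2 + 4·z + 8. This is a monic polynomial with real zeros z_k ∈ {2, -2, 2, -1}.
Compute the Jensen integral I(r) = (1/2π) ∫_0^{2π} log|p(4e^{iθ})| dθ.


Zeros: -2, -1, 2, 2; r = 4.
Inside |z| < r: -2, -1, 2, 2. Outside (|z| ≥ r): ∅.
p(0) = 8, so log|p(0)| = log(8) = 2.0794.
Apply Jensen: I(r) = log|p(0)| + Σ_k log(r/|z_k|), summed over zeros inside |z| < r.
  log(r/|z_k|) for z_k = 2: log(4/2) = 0.6931
  log(r/|z_k|) for z_k = -2: log(4/2) = 0.6931
  log(r/|z_k|) for z_k = 2: log(4/2) = 0.6931
  log(r/|z_k|) for z_k = -1: log(4/1) = 1.3863
Sum over inside zeros: 3.4657.
I(r) = log|p(0)| + (inside sum) = 2.0794 + 3.4657 = 5.5452.
Closed form (all zeros inside, monic): I(r) = n·log(r) = 4·log(4) = 5.5452. ✓

I(r) ≈ 5.5452.


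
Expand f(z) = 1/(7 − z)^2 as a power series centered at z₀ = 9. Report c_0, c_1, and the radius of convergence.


Let w = z − z₀, so z = z₀ + w.
Then 7 − z = 7 − (z₀ + w) = (7 − z₀) − w = -2 − w.
f(z) = 1/(-2 − w)^2 = (1/(-2)^2) · (1 − w/(-2))^{−2}.
By the binomial series (1−u)^{−2} = Σ_{n≥0} C(n+1, 1) u^n for |u|<1, with u = w/(-2):
  c_n = C(n+1, 1) / (-2)^(n+2).
  c_0 = 1/(-2)^2 = 1/4.
  c_1 = 2/(-2)^3 = -1/4.
The series is valid for |w/d| < 1, i.e. |z − z₀| < |d|.
Radius of convergence: R = |7 − z₀| = |-2| = 2 (distance from z₀ to the singularity z = 7).

c_0 = 1/4, c_1 = -1/4; R = 2.


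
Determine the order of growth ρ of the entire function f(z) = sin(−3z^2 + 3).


Write sin(w) = (e^{iw} ± e^{−iw})/(2 or 2i), so |sin(w)| ≤ e^{|w|}. With w = −3z^2 + 3, |w| ≤ 3r^2 + 3 on |z|=r, giving M(r) ≤ e^{3r^2 + 3} and ρ ≤ 2. For the lower bound, choose z on |z|=r with -3z^2 purely imaginary of modulus 3r^2; then |sin(−3z^2 + 3)| grows like e^{3r^2}/2, so ρ ≥ 2. Hence ρ = 2.
Therefore ρ = 2.

Order ρ = 2.


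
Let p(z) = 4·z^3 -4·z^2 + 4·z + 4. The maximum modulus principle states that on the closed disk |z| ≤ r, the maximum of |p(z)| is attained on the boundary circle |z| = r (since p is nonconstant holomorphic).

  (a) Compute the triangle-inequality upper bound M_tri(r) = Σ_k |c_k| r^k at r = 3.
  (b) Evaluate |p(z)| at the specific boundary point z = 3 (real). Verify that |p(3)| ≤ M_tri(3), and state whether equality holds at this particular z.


Coefficients: c_0 = 4, c_1 = 4, c_2 = -4, c_3 = 4. Radius r = 3.
Part (a). Triangle bound: M_tri(r) = Σ_k |c_k| r^k
  = |4|·3^0 + |4|·3^1 + |-4|·3^2 + |4|·3^3
  = 4 + 12 + 36 + 108 = 160.
This bounds M(r) := max_{|z|=r} |p(z)| from above; equality holds iff all terms c_k z^k can be made to align in phase at a single z on |z|=r.
Part (b). At z = 3 (real, on the circle |z| = r):
  p(3) = (4)·3^0 + (4)·3^1 + (-4)·3^2 + (4)·3^3 = 88.
  |p(3)| = 88.
Check: |p(3)| = 88 ≤ 160 = M_tri(3). ✓ Equality does not hold at z = 3 (the coefficients have mixed signs, so the terms do not all align in phase there).

M_tri(3) = 160; |p(3)| = 88; equality at z=3: no.


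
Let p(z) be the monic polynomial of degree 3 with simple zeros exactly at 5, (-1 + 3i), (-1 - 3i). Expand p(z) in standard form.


The polynomial is p(z) = ∏_{α ∈ S} (z − α), where S = {5, (-1 + 3i), (-1 - 3i)}.
Expanding the product yields: p(z) = z^3 -3·z^2 -50.
Note conjugate pairs combine to real quadratics: (z − (-1+3i))(z − (-1−3i)) = z² + 2z + 10.
The resulting polynomial has degree 3 and real coefficients as required.

p(z) = z^3 -3·z^2 -50.


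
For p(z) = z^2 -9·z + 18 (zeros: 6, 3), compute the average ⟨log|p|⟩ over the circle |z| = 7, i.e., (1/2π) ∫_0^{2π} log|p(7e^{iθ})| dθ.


Zeros: 3, 6; r = 7.
Inside |z| < r: 3, 6. Outside (|z| ≥ r): ∅.
p(0) = 18, so log|p(0)| = log(18) = 2.8904.
Apply Jensen: I(r) = log|p(0)| + Σ_k log(r/|z_k|), summed over zeros inside |z| < r.
  log(r/|z_k|) for z_k = 6: log(7/6) = 0.1542
  log(r/|z_k|) for z_k = 3: log(7/3) = 0.8473
Sum over inside zeros: 1.0014.
I(r) = log|p(0)| + (inside sum) = 2.8904 + 1.0014 = 3.8918.
Closed form (all zeros inside, monic): I(r) = n·log(r) = 2·log(7) = 3.8918. ✓

I(r) ≈ 3.8918.


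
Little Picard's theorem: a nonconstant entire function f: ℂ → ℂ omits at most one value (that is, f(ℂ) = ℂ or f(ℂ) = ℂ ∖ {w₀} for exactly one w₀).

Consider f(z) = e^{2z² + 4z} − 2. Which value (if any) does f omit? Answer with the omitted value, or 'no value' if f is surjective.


Little Picard bounds the complement of f(ℂ) to at most one point.
The exponent g(z) = 2z² + 4z is a nonconstant polynomial, hence surjective onto ℂ. So e^{g(z)} takes every value in {e^w : w ∈ ℂ} = ℂ ∖ {0}. Adding -2 shifts the range to ℂ ∖ {-2}. f omits exactly -2.

Omitted value: -2.


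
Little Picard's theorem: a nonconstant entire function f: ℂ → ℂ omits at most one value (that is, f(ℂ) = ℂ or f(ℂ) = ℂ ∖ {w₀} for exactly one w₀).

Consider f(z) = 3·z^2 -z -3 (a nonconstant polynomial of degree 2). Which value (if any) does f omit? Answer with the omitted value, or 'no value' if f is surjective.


Little Picard bounds the complement of f(ℂ) to at most one point.
For every w ∈ ℂ, the equation p(z) − w = 0 is a nonconstant polynomial in z and hence has at least one root by the fundamental theorem of algebra. So p is surjective onto ℂ, omitting no value.

Omitted value: no value.


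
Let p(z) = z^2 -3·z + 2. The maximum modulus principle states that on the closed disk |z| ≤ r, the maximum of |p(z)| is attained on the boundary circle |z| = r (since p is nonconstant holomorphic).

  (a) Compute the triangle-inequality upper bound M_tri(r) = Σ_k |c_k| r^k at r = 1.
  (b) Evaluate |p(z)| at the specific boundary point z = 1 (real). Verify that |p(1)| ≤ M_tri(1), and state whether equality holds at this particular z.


Coefficients: c_0 = 2, c_1 = -3, c_2 = 1. Radius r = 1.
Part (a). Triangle bound: M_tri(r) = Σ_k |c_k| r^k
  = |2|·1^0 + |-3|·1^1 + |1|·1^2
  = 2 + 3 + 1 = 6.
This bounds M(r) := max_{|z|=r} |p(z)| from above; equality holds iff all terms c_k z^k can be made to align in phase at a single z on |z|=r.
Part (b). At z = 1 (real, on the circle |z| = r):
  p(1) = (2)·1^0 + (-3)·1^1 + (1)·1^2 = 0.
  |p(1)| = 0.
Check: |p(1)| = 0 ≤ 6 = M_tri(1). ✓ Equality does not hold at z = 1 (the coefficients have mixed signs, so the terms do not all align in phase there).

M_tri(1) = 6; |p(1)| = 0; equality at z=1: no.


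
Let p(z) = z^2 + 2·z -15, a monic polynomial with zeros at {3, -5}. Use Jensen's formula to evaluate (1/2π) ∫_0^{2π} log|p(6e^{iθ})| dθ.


Zeros: -5, 3; r = 6.
Inside |z| < r: -5, 3. Outside (|z| ≥ r): ∅.
p(0) = -15, so log|p(0)| = log(15) = 2.7081.
Apply Jensen: I(r) = log|p(0)| + Σ_k log(r/|z_k|), summed over zeros inside |z| < r.
  log(r/|z_k|) for z_k = 3: log(6/3) = 0.6931
  log(r/|z_k|) for z_k = -5: log(6/5) = 0.1823
Sum over inside zeros: 0.8755.
I(r) = log|p(0)| + (inside sum) = 2.7081 + 0.8755 = 3.5835.
Closed form (all zeros inside, monic): I(r) = n·log(r) = 2·log(6) = 3.5835. ✓

I(r) ≈ 3.5835.


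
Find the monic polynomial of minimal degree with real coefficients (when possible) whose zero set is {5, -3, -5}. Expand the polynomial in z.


The polynomial is p(z) = ∏_{α ∈ S} (z − α), where S = {5, -3, -5}.
Expanding the product yields: p(z) = z^3 + 3·z^2 -25·z -75.
The resulting polynomial has degree 3 and real coefficients as required.

p(z) = z^3 + 3·z^2 -25·z -75.


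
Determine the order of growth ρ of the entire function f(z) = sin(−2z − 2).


sin(w) is a linear combination of e^{iw} and e^{−iw} (or e^w, e^{−w} in the hyperbolic case), so |sin(w)| ≤ e^{|w|}. With w = −2z − 2, |w| ≤ 2|z| + 2 = 2r + 2 on |z| = r, giving M(r) ≤ e^{2r + 2}, so ρ ≤ 1. On a suitable ray (z = it for sin/cos; z = t for sinh/cosh, t real → ∞), |sin(−2z − 2)| grows like e^{2|t|}/2, so ρ ≥ 1. Hence ρ = 1.
Therefore ρ = 1.

Order ρ = 1.


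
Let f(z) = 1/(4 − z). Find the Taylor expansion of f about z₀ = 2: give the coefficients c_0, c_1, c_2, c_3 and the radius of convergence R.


Let w = z − z₀, so z = z₀ + w.
Then 4 − z = 4 − (z₀ + w) = (4 − z₀) − w = 2 − w.
f(z) = 1/(2 − w) = (1/(2)) · 1/(1 − w/(2)) = Σ_{n≥0} w^n / (2)^(n+1).
So c_n = 1/(2)^(n+1):
  c_0 = 1/(2)^1 = 1/2.
  c_1 = 1/(2)^2 = 1/4.
  c_2 = 1/(2)^3 = 1/8.
  c_3 = 1/(2)^4 = 1/16.
The series is valid for |w/d| < 1, i.e. |z − z₀| < |d|.
Radius of convergence: R = |4 − z₀| = |2| = 2 (distance from z₀ to the singularity z = 4).

c_0 = 1/2, c_1 = 1/4, c_2 = 1/8, c_3 = 1/16; R = 2.


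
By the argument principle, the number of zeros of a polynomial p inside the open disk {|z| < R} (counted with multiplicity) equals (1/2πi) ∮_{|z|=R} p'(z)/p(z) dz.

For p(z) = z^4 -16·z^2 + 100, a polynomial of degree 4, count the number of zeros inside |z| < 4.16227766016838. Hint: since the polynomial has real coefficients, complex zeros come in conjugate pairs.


The zeros of p are: (3 + 1i), (3 - 1i), (-3 + 1i), (-3 - 1i).
Their magnitudes are: 3.162, 3.162, 3.162, 3.162.
Zeros with |z| < R = 4.16227766016838: (3 + 1i), (3 - 1i), (-3 + 1i), (-3 - 1i).
Count = 4.
By the argument principle, (1/2πi) ∮_{|z|=R} p'(z)/p(z) dz equals exactly this count.

Number of zeros inside |z| < 4.16227766016838: 4.


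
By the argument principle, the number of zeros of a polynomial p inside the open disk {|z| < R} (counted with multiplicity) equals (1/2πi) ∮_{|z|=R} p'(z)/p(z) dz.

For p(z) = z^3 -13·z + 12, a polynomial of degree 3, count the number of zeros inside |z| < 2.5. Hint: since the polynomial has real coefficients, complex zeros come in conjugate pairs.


The zeros of p are: -4, 1, 3.
Their magnitudes are: 4, 1, 3.
Zeros with |z| < R = 2.5: 1.
Count = 1.
By the argument principle, (1/2πi) ∮_{|z|=R} p'(z)/p(z) dz equals exactly this count.

Number of zeros inside |z| < 2.5: 1.


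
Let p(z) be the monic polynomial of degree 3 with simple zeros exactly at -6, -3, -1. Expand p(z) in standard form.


The polynomial is p(z) = ∏_{α ∈ S} (z − α), where S = {-6, -3, -1}.
Expanding the product yields: p(z) = z^3 + 10·z^2 + 27·z + 18.
The resulting polynomial has degree 3 and real coefficients as required.

p(z) = z^3 + 10·z^2 + 27·z + 18.


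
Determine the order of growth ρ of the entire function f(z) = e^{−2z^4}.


|e^{−2z^4}| = e^{Re(-2·z^4) + 0} ≤ e^{2|z|^4 + 0} = e^{2r^4 + 0} on |z| = r, so ρ ≤ 4. Choosing z on |z|=r so that -2·z^4 is real positive (always possible by picking arg z appropriately) gives |f(z)| = e^{2r^4 + 0}, matching the bound. The additive constant 0 does not affect log log M(r) ~ 4·log r. Hence ρ = 4.
Therefore ρ = 4.

Order ρ = 4.


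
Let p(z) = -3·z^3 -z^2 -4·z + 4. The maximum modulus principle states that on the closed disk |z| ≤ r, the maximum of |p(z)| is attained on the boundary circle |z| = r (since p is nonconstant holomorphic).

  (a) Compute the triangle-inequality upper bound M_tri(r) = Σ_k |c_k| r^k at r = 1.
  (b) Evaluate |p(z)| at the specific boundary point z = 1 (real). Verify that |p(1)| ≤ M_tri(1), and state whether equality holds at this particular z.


Coefficients: c_0 = 4, c_1 = -4, c_2 = -1, c_3 = -3. Radius r = 1.
Part (a). Triangle bound: M_tri(r) = Σ_k |c_k| r^k
  = |4|·1^0 + |-4|·1^1 + |-1|·1^2 + |-3|·1^3
  = 4 + 4 + 1 + 3 = 12.
This bounds M(r) := max_{|z|=r} |p(z)| from above; equality holds iff all terms c_k z^k can be made to align in phase at a single z on |z|=r.
Part (b). At z = 1 (real, on the circle |z| = r):
  p(1) = (4)·1^0 + (-4)·1^1 + (-1)·1^2 + (-3)·1^3 = -4.
  |p(1)| = 4.
Check: |p(1)| = 4 ≤ 12 = M_tri(1). ✓ Equality does not hold at z = 1 (the coefficients have mixed signs, so the terms do not all align in phase there).

M_tri(1) = 12; |p(1)| = 4; equality at z=1: no.


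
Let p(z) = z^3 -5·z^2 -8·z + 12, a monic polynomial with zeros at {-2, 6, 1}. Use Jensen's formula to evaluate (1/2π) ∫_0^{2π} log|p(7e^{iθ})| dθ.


Zeros: -2, 1, 6; r = 7.
Inside |z| < r: -2, 1, 6. Outside (|z| ≥ r): ∅.
p(0) = 12, so log|p(0)| = log(12) = 2.4849.
Apply Jensen: I(r) = log|p(0)| + Σ_k log(r/|z_k|), summed over zeros inside |z| < r.
  log(r/|z_k|) for z_k = -2: log(7/2) = 1.2528
  log(r/|z_k|) for z_k = 6: log(7/6) = 0.1542
  log(r/|z_k|) for z_k = 1: log(7/1) = 1.9459
Sum over inside zeros: 3.3528.
I(r) = log|p(0)| + (inside sum) = 2.4849 + 3.3528 = 5.8377.
Closed form (all zeros inside, monic): I(r) = n·log(r) = 3·log(7) = 5.8377. ✓

I(r) ≈ 5.8377.
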